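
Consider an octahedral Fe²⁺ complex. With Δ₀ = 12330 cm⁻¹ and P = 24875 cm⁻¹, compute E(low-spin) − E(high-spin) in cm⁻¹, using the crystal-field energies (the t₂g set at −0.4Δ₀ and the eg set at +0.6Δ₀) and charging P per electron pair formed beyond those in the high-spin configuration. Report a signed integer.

25090

Fe sits in group 8; removing 2 electrons leaves Fe²⁺ with 8 − 2 = 6 d electrons.
In the high-spin limit (t₂g⁴ eg²) the orbital term is -0.4Δ₀ = -4932 cm⁻¹, with no excess pairing.
Low-spin: t₂g⁶ eg⁰, orbital CFSE = -2.4Δ₀ = -29592 cm⁻¹; plus 2 excess pairs × P = +49750 cm⁻¹; total 20158 cm⁻¹.
Thus E(LS) − E(HS) = 25090 cm⁻¹.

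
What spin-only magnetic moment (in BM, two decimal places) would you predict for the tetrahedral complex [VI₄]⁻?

2.83 BM

Each I⁻ contributes -1; 4 × (-1) = -4. With overall charge -1, V is in the +3 oxidation state.
V is in group 5, so V³⁺ is d² (5 − 3 = 2).
Tetrahedral fields are weak (Δₜ ≈ 4/9 Δₒ), so electrons fill high-spin.
Configuration: e² t₂⁰ → 2 unpaired electrons.
μ(spin-only) = √[2(2+2)] = √8 ≈ 2.83 BM.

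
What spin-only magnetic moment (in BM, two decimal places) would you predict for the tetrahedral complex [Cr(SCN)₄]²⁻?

Each SCN⁻ contributes -1; 4 × (-1) = -4. With overall charge -2, Cr is in the +2 oxidation state.
Cr²⁺: group 6, so d-count = 6 − 2 = 4.
Tetrahedral fields are weak (Δₜ ≈ 4/9 Δₒ), so electrons fill high-spin.
Configuration: e² t₂² → 4 unpaired electrons.
μ(spin-only) = √[4(4+2)] = √24 ≈ 4.90 BM.

4.90 BM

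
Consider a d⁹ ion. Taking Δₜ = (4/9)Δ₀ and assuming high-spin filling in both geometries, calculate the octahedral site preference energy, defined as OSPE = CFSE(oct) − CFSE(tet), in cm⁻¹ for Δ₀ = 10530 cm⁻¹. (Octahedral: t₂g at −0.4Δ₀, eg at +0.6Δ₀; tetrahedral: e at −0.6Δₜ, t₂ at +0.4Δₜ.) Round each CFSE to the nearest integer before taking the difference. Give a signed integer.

-4446

Octahedral (high-spin): t₂g⁶ eg³, CFSE = 6(−0.4) + 3(+0.6) = -0.6Δ₀ = -0.6 × 10530 = -6318 cm⁻¹.
Tetrahedral e⁴ t₂⁵ gives -0.4Δₜ = -0.4 × (4/9) × 10530 = -1872 cm⁻¹.
OSPE = -6318 − (-1872) = -4446 cm⁻¹.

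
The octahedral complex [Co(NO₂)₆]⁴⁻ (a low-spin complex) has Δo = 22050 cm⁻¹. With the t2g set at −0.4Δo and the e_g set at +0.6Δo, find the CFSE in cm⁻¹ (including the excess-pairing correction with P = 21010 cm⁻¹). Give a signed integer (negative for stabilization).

-18680

Each NO₂⁻ contributes -1; 6 × (-1) = -6. With overall charge -4, Co is in the +2 oxidation state.
Group 9 minus oxidation state +2 gives a d⁷ configuration for Co²⁺.
Electron filling gives t2g^6 e_g^1.
Orbital CFSE = 6(-0.4) + 1(0.6) = -1.8Δo = -1.8 × 22050 = -39690 cm⁻¹.
Pairing penalty: 3 pairs vs 2 in the high-spin reference → 1 extra × P = 21010 cm⁻¹.
Overall CFSE = -39690 + 21010 = -18680 cm⁻¹.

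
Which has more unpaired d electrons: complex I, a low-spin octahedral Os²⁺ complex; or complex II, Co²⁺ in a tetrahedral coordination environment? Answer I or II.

I: Os²⁺: group 8, so d-count = 8 − 2 = 6; t₂g⁶ eg⁰ → 0 unpaired.
II: Group 9 minus oxidation state +2 gives a d⁷ configuration for Co²⁺; Tetrahedral splitting is small, so the complex is high-spin; e⁴ t₂³ → 3 unpaired.
So II has more unpaired electrons.

II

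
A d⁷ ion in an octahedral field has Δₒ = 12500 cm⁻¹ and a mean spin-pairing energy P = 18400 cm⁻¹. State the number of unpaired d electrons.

3

With Δₒ < P the complex is high-spin.
Filling d⁷ accordingly: t₂g⁵ eg².
Unpaired electrons: 3.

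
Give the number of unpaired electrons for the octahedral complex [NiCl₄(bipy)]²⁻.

Ligand charges: 4×(-1) from Cl⁻ and 1×(+0) from bipy sum to -4; with overall charge -2, Ni is +2.
Ni sits in group 10; removing 2 electrons leaves Ni²⁺ with 10 − 2 = 8 d electrons.
Configuration: t₂g⁶ eg², giving 2 unpaired electrons.

2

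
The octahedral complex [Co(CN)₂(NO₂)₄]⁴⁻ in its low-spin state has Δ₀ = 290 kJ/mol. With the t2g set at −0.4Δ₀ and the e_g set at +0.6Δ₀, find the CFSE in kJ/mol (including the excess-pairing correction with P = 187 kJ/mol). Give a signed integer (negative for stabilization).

-335

Ligand charges: 2×(-1) from CN⁻ and 4×(-1) from NO₂⁻ sum to -6; with overall charge -4, Co is +2.
Group 9 minus oxidation state +2 gives a d⁷ configuration for Co²⁺.
Configuration: t2g^6 e_g^1.
CFSE(orbital) = 6×(-0.4Δ₀) + 1×(0.6Δ₀) = -1.8Δ₀; with Δ₀ = 290 kJ/mol that is -522 kJ/mol.
Pairing penalty: 3 pairs vs 2 in the high-spin reference → 1 extra × P = 187 kJ/mol.
Overall CFSE = -522 + 187 = -335 kJ/mol.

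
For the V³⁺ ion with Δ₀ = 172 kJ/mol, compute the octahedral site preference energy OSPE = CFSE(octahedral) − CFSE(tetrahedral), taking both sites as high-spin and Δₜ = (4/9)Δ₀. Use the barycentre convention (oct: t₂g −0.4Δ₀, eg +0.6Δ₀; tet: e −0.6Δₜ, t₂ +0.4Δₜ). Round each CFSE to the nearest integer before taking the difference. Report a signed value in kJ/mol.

-46

V sits in group 5; removing 3 electrons leaves V³⁺ with 5 − 3 = 2 d electrons.
Octahedral (high-spin): t2g^2 e_g^0, CFSE = 2(−0.4) + 0(+0.6) = -0.8Δ₀ = -0.8 × 172 = -138 kJ/mol.
Tetrahedral e^2 t2^0 gives -1.2Δₜ = -1.2 × (4/9) × 172 = -92 kJ/mol.
OSPE = -138 − (-92) = -46 kJ/mol.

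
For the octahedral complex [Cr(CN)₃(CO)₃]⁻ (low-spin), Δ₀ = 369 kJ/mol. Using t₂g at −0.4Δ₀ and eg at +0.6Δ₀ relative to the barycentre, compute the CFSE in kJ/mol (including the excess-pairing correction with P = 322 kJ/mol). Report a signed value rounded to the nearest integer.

Ligand charges: 3×(-1) from CN⁻ and 3×(+0) from CO sum to -3; with overall charge -1, Cr is +2.
Group 6 minus oxidation state +2 gives a d⁴ configuration for Cr²⁺.
Electron filling gives t₂g⁴ eg⁰.
CFSE(orbital) = 4×(-0.4Δ₀) + 0×(0.6Δ₀) = -1.6Δ₀; with Δ₀ = 369 kJ/mol that is -590 kJ/mol.
Relative to high-spin t₂g³ eg¹ (0 paired), the low-spin configuration has 1 additional pair, contributing +1 × 322 = +322 kJ/mol.
Overall CFSE = -590 + 322 = -268 kJ/mol.

-268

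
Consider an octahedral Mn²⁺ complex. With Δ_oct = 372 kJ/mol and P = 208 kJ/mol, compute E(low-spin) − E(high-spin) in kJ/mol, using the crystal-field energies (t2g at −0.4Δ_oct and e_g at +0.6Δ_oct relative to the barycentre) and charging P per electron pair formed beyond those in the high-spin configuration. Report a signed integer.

-328

Mn²⁺: group 7, so d-count = 7 − 2 = 5.
High-spin d⁵ fills as t2g^3 e_g^2 with CFSE 3(−0.4) + 2(+0.6) = 0.0Δ_oct = 0 kJ/mol.
Low-spin t2g^5 e_g^0 gives -2.0Δ_oct = -744 kJ/mol, but forming 2 extra pairs costs 2P = 416 kJ/mol, so E(LS) = -744 + 416 = -328 kJ/mol.
The difference is -328 − (0) = -328 kJ/mol, so low-spin lies lower.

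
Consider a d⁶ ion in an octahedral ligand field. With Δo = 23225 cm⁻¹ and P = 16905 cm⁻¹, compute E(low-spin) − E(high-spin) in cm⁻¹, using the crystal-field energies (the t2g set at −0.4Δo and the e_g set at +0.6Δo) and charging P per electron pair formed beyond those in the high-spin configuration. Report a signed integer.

-12640

High-spin: t2g^4 e_g^2, CFSE = -0.4Δo = -9290 cm⁻¹.
Low-spin: t2g^6 e_g^0, orbital CFSE = -2.4Δo = -55740 cm⁻¹; plus 2 excess pairs × P = +33810 cm⁻¹; total -21930 cm⁻¹.
E(LS) − E(HS) = -21930 − (-9290) = -12640 cm⁻¹.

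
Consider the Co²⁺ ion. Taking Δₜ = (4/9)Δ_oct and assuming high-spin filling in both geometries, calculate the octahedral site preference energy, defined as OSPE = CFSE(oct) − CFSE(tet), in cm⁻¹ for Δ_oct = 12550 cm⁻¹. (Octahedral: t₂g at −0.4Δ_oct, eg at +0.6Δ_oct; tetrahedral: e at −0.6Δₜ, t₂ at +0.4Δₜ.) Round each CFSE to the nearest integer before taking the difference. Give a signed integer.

-3347

Co sits in group 9; removing 2 electrons leaves Co²⁺ with 9 − 2 = 7 d electrons.
Octahedral high-spin t₂g⁵ eg²: CFSE = -0.8 × 12550 = -10040 cm⁻¹.
Tetrahedral: e⁴ t₂³, CFSE = 4(−0.6) + 3(+0.4) = -1.2Δₜ = -1.2 × (4/9) × 12550 = -6693 cm⁻¹.
Subtracting, OSPE = -10040 − (-6693) = -3347 cm⁻¹.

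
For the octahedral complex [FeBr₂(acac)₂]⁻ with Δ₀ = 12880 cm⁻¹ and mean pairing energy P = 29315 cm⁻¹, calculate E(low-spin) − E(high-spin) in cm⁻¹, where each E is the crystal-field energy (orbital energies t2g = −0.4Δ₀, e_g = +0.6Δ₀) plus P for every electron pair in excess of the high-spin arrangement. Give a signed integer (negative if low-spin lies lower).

32870

Ligand charges: 2×(-1) from Br⁻ and 2×(-1) from acac⁻ sum to -4; with overall charge -1, Fe is +3.
Fe sits in group 8; removing 3 electrons leaves Fe³⁺ with 8 − 3 = 5 d electrons.
High-spin d⁵ fills as t2g^3 e_g^2 with CFSE 3(−0.4) + 2(+0.6) = 0.0Δ₀ = 0 cm⁻¹.
Low-spin t2g^5 e_g^0 gives -2.0Δ₀ = -25760 cm⁻¹, but forming 2 extra pairs costs 2P = 58630 cm⁻¹, so E(LS) = -25760 + 58630 = 32870 cm⁻¹.
E(LS) − E(HS) = 32870 − (0) = 32870 cm⁻¹.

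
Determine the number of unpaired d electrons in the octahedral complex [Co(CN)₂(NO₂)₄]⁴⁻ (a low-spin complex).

Ligand charges: 2×(-1) from CN⁻ and 4×(-1) from NO₂⁻ sum to -6; with overall charge -4, Co is +2.
Co sits in group 9; removing 2 electrons leaves Co²⁺ with 9 − 2 = 7 d electrons.
Configuration: t2g^6 e_g^1, giving 1 unpaired electron.

1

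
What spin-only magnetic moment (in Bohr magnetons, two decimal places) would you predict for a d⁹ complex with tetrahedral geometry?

Tetrahedral splitting is small, so the complex is high-spin.
Configuration: e⁴ t₂⁵ → 1 unpaired electron.
μ(spin-only) = √[1(1+2)] = √3 ≈ 1.73 Bohr magnetons.

1.73 Bohr magnetons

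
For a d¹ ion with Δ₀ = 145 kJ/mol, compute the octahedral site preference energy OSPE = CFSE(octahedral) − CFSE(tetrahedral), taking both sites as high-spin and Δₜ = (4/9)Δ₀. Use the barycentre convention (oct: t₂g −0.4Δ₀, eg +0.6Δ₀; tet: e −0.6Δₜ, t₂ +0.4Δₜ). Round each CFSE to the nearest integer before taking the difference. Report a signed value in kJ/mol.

Octahedral (high-spin): t2g^1 e_g^0, CFSE = 1(−0.4) + 0(+0.6) = -0.4Δ₀ = -0.4 × 145 = -58 kJ/mol.
Tetrahedral e^1 t2^0 gives -0.6Δₜ = -0.6 × (4/9) × 145 = -39 kJ/mol.
Subtracting, OSPE = -58 − (-39) = -19 kJ/mol.

-19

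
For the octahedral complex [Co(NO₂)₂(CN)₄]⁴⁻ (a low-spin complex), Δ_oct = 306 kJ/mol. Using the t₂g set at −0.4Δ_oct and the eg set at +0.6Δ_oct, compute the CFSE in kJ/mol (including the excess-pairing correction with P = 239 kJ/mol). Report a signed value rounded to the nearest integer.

-312

Ligand charges: 2×(-1) from NO₂⁻ and 4×(-1) from CN⁻ sum to -6; with overall charge -4, Co is +2.
Co sits in group 9; removing 2 electrons leaves Co²⁺ with 9 − 2 = 7 d electrons.
The d⁷ electrons fill as t₂g⁶ eg¹.
Orbital CFSE = 6(-0.4) + 1(0.6) = -1.8Δ_oct = -1.8 × 306 = -551 kJ/mol.
Relative to high-spin t₂g⁵ eg² (2 paired), the low-spin configuration has 1 additional pair, contributing +1 × 239 = +239 kJ/mol.
Overall CFSE = -551 + 239 = -312 kJ/mol.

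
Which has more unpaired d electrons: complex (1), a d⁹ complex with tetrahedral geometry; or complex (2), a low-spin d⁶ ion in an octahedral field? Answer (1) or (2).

(1): Tetrahedral fields are weak (Δₜ ≈ 4/9 Δₒ), so electrons fill high-spin; e⁴ t₂⁵ → 1 unpaired.
(2): t₂g⁶ eg⁰ → 0 unpaired.
So (1) has more unpaired electrons.

(1)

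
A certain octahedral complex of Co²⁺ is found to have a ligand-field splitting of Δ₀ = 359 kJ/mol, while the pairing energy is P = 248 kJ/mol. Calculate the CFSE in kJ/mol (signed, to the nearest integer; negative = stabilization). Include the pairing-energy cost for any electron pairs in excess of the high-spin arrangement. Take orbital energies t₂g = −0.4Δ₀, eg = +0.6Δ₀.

Co²⁺: group 9, so d-count = 9 − 2 = 7.
Since Δ₀ = 359 kJ/mol > P = 248 kJ/mol, the complex adopts the low-spin configuration.
That gives t₂g⁶ eg¹.
Orbital CFSE = -1.8Δ₀ = -1.8 × 359 = -646 kJ/mol.
Excess pairs vs high-spin: 3 − 2 = 1; pairing cost = +248 kJ/mol.
Net CFSE = -646 + 248 = -398 kJ/mol.

-398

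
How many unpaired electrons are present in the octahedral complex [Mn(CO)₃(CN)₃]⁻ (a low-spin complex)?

Ligand charges: 3×(+0) from CO and 3×(-1) from CN⁻ sum to -3; with overall charge -1, Mn is +2.
Mn²⁺: group 7, so d-count = 7 − 2 = 5.
Configuration: t2g^5 e_g^0, giving 1 unpaired electron.

1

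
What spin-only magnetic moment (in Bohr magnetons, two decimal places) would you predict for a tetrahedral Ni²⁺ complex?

Ni sits in group 10; removing 2 electrons leaves Ni²⁺ with 10 − 2 = 8 d electrons.
With tetrahedral geometry the complex is necessarily high-spin.
Configuration: e^4 t2^4 → 2 unpaired electrons.
μ(spin-only) = √[2(2+2)] = √8 ≈ 2.83 Bohr magnetons.

2.83 Bohr magnetons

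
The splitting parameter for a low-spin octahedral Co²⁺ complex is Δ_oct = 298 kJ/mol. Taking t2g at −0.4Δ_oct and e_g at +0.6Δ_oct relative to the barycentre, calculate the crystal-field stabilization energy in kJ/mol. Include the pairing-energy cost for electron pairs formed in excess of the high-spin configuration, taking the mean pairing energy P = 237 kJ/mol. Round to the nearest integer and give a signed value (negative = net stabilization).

Group 9 minus oxidation state +2 gives a d⁷ configuration for Co²⁺.
Electron filling gives t2g^6 e_g^1.
Orbital CFSE = 6(-0.4) + 1(0.6) = -1.8Δ_oct = -1.8 × 298 = -536 kJ/mol.
Pairing penalty: 3 pairs vs 2 in the high-spin reference → 1 extra × P = 237 kJ/mol.
Combining: -536 + 237 = -299 kJ/mol.

-299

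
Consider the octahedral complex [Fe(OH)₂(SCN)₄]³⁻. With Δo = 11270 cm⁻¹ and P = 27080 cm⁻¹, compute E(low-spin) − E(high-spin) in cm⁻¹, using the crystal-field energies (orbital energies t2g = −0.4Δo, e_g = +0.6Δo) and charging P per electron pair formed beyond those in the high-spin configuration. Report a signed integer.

31620

Ligand charges: 2×(-1) from OH⁻ and 4×(-1) from SCN⁻ sum to -6; with overall charge -3, Fe is +3.
Fe is in group 8, so Fe³⁺ is d⁵ (8 − 3 = 5).
In the high-spin limit (t2g^3 e_g^2) the orbital term is 0.0Δo = 0 cm⁻¹, with no excess pairing.
For low-spin the configuration is t2g^5 e_g^0: orbital energy -2.0 × 11270 = -22540 cm⁻¹, and 2 additional pairs relative to high-spin add 54160 cm⁻¹, giving 31620 cm⁻¹.
The difference is 31620 − (0) = 31620 cm⁻¹, so high-spin lies lower.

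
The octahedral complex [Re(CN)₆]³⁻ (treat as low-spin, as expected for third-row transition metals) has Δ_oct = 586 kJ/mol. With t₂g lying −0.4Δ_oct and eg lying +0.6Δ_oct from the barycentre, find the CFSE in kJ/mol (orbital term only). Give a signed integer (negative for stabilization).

-938

Each CN⁻ contributes -1; 6 × (-1) = -6. With overall charge -3, Re is in the +3 oxidation state.
Re³⁺: group 7, so d-count = 7 − 3 = 4.
The d⁴ electrons fill as t₂g⁴ eg⁰.
The orbital stabilization is -1.6Δ_oct = -1.6 × 586 = -938 kJ/mol.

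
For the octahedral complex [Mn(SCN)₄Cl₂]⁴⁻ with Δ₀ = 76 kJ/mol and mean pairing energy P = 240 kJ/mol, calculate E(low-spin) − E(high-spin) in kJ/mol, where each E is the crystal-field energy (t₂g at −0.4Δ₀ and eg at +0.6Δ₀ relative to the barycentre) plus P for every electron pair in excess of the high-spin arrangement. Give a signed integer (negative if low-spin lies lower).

Ligand charges: 4×(-1) from SCN⁻ and 2×(-1) from Cl⁻ sum to -6; with overall charge -4, Mn is +2.
Group 7 minus oxidation state +2 gives a d⁵ configuration for Mn²⁺.
High-spin: t₂g³ eg², CFSE = 0.0Δ₀ = 0 kJ/mol.
Low-spin t₂g⁵ eg⁰ gives -2.0Δ₀ = -152 kJ/mol, but forming 2 extra pairs costs 2P = 480 kJ/mol, so E(LS) = -152 + 480 = 328 kJ/mol.
E(LS) − E(HS) = 328 − (0) = 328 kJ/mol.

328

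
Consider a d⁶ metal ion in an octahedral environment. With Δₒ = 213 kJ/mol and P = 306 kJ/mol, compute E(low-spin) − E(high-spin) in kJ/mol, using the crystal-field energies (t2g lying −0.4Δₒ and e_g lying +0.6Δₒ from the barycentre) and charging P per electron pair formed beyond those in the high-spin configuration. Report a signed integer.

186

High-spin: t2g^4 e_g^2, CFSE = -0.4Δₒ = -85 kJ/mol.
Low-spin: t2g^6 e_g^0, orbital CFSE = -2.4Δₒ = -511 kJ/mol; plus 2 excess pairs × P = +612 kJ/mol; total 101 kJ/mol.
Thus E(LS) − E(HS) = 186 kJ/mol.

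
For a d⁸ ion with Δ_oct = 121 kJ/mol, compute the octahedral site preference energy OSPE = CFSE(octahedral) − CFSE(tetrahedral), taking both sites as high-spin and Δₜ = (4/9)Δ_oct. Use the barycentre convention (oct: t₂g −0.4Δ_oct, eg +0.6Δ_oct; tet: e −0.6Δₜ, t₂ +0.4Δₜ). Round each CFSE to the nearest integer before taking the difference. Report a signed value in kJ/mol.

-102

Octahedral (high-spin): t2g^6 e_g^2, CFSE = 6(−0.4) + 2(+0.6) = -1.2Δ_oct = -1.2 × 121 = -145 kJ/mol.
Tetrahedral e^4 t2^4 gives -0.8Δₜ = -0.8 × (4/9) × 121 = -43 kJ/mol.
OSPE = -145 − (-43) = -102 kJ/mol.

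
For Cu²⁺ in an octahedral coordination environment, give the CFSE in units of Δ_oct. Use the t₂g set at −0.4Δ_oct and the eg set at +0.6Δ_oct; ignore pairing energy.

-0.6 Δ_oct

Cu is in group 11, so Cu²⁺ is d⁹ (11 − 2 = 9).
Configuration: t₂g⁶ eg³.
CFSE = 6(-0.4Δ_oct) + 3(0.6Δ_oct) = -2.4Δ_oct + 1.8Δ_oct = -0.6Δ_oct.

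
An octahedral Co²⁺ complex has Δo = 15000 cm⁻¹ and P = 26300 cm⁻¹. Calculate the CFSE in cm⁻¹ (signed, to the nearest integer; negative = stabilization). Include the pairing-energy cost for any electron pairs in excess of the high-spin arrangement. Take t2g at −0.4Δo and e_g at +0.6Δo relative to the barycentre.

-12000

Co sits in group 9; removing 2 electrons leaves Co²⁺ with 9 − 2 = 7 d electrons.
Δo < P, so pairing is avoided: the ground state is high-spin.
Configuration: t2g^5 e_g^2.
Orbital CFSE = -0.8Δo = -0.8 × 15000 = -12000 cm⁻¹.
High-spin has no excess pairs, so no pairing correction applies.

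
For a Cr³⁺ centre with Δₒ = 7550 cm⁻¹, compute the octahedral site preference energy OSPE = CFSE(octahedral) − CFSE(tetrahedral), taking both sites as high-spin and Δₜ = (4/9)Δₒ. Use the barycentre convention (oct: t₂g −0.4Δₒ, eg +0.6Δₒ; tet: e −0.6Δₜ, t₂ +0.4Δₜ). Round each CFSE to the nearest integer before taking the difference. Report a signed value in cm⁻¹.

Cr sits in group 6; removing 3 electrons leaves Cr³⁺ with 6 − 3 = 3 d electrons.
Octahedral (high-spin): t₂g³ eg⁰, CFSE = 3(−0.4) + 0(+0.6) = -1.2Δₒ = -1.2 × 7550 = -9060 cm⁻¹.
In a tetrahedral site the filling is e² t₂¹: CFSE(tet) = -0.8Δₜ = -0.8 × (4/9)(7550) = -2684 cm⁻¹.
OSPE = -9060 − (-2684) = -6376 cm⁻¹.

-6376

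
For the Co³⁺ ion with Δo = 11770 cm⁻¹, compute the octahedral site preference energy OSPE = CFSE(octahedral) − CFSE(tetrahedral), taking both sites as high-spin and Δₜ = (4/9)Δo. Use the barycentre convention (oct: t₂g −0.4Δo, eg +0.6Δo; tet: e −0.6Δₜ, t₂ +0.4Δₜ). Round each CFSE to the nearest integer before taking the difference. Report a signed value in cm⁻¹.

-1569

Co sits in group 9; removing 3 electrons leaves Co³⁺ with 9 − 3 = 6 d electrons.
Octahedral high-spin t₂g⁴ eg²: CFSE = -0.4 × 11770 = -4708 cm⁻¹.
Tetrahedral: e³ t₂³, CFSE = 3(−0.6) + 3(+0.4) = -0.6Δₜ = -0.6 × (4/9) × 11770 = -3139 cm⁻¹.
OSPE = CFSE(oct) − CFSE(tet) = -4708 − (-3139) = -1569 cm⁻¹.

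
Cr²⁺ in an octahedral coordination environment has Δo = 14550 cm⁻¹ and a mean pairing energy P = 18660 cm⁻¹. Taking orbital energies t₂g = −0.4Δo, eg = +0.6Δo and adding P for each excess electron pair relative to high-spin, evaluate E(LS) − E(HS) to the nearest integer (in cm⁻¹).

Cr is in group 6, so Cr²⁺ is d⁴ (6 − 2 = 4).
High-spin: t₂g³ eg¹, CFSE = -0.6Δo = -8730 cm⁻¹.
For low-spin the configuration is t₂g⁴ eg⁰: orbital energy -1.6 × 14550 = -23280 cm⁻¹, and 1 additional pair relative to high-spin adds 18660 cm⁻¹, giving -4620 cm⁻¹.
E(LS) − E(HS) = -4620 − (-8730) = 4110 cm⁻¹.

4110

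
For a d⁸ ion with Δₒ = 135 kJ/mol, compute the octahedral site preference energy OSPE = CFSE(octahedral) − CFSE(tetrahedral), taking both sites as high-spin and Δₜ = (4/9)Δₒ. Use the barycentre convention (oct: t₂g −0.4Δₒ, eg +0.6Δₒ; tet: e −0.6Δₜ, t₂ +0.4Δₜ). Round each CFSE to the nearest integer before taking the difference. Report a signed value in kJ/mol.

-114

Octahedral (high-spin): t2g^6 e_g^2, CFSE = 6(−0.4) + 2(+0.6) = -1.2Δₒ = -1.2 × 135 = -162 kJ/mol.
Tetrahedral: e^4 t2^4, CFSE = 4(−0.6) + 4(+0.4) = -0.8Δₜ = -0.8 × (4/9) × 135 = -48 kJ/mol.
Subtracting, OSPE = -162 − (-48) = -114 kJ/mol.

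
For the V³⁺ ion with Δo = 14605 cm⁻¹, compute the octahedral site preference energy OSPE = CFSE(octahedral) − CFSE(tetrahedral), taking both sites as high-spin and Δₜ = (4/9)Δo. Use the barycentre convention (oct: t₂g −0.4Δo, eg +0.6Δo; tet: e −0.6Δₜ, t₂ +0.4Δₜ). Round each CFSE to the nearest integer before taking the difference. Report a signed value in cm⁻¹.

Group 5 minus oxidation state +3 gives a d² configuration for V³⁺.
In an octahedral site d² (HS) is t2g^2 e_g^0, giving CFSE(oct) = -0.8Δo = -11684 cm⁻¹.
In a tetrahedral site the filling is e^2 t2^0: CFSE(tet) = -1.2Δₜ = -1.2 × (4/9)(14605) = -7789 cm⁻¹.
OSPE = -11684 − (-7789) = -3895 cm⁻¹.

-3895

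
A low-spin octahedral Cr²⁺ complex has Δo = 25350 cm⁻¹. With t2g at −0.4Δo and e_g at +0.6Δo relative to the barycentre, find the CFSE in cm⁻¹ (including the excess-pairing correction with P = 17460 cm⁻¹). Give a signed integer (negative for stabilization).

-23100

Cr is in group 6, so Cr²⁺ is d⁴ (6 − 2 = 4).
Electron filling gives t2g^4 e_g^0.
Orbital CFSE = 4(-0.4) + 0(0.6) = -1.6Δo = -1.6 × 25350 = -40560 cm⁻¹.
Pairing penalty: 1 pair vs 0 in the high-spin reference → 1 extra × P = 17460 cm⁻¹.
Combining: -40560 + 17460 = -23100 cm⁻¹.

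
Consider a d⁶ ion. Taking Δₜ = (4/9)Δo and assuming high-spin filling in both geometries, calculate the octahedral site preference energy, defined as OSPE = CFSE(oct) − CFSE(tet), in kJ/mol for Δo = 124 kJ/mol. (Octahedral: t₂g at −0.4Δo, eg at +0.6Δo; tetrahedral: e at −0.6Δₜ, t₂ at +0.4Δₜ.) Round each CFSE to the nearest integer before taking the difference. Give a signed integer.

-17

Octahedral (high-spin): t2g^4 e_g^2, CFSE = 4(−0.4) + 2(+0.6) = -0.4Δo = -0.4 × 124 = -50 kJ/mol.
Tetrahedral e^3 t2^3 gives -0.6Δₜ = -0.6 × (4/9) × 124 = -33 kJ/mol.
OSPE = -50 − (-33) = -17 kJ/mol.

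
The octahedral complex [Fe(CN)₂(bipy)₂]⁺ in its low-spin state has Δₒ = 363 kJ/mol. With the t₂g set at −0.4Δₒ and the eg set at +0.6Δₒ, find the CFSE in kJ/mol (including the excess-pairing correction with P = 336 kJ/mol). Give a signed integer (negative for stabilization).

-54

Ligand charges: 2×(-1) from CN⁻ and 2×(+0) from bipy sum to -2; with overall charge +1, Fe is +3.
Fe sits in group 8; removing 3 electrons leaves Fe³⁺ with 8 − 3 = 5 d electrons.
The d⁵ electrons fill as t₂g⁵ eg⁰.
CFSE(orbital) = 5×(-0.4Δₒ) + 0×(0.6Δₒ) = -2.0Δₒ; with Δₒ = 363 kJ/mol that is -726 kJ/mol.
High-spin d⁵ would be t₂g³ eg² with 0 pairs; low-spin has 2, so 2 excess pairs cost +2P = +672 kJ/mol.
Net CFSE = -726 + 672 = -54 kJ/mol.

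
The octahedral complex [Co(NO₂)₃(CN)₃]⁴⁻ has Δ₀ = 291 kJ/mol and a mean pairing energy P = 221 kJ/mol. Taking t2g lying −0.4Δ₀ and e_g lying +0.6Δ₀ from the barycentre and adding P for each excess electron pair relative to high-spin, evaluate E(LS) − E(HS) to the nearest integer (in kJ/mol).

-70

Ligand charges: 3×(-1) from NO₂⁻ and 3×(-1) from CN⁻ sum to -6; with overall charge -4, Co is +2.
Co sits in group 9; removing 2 electrons leaves Co²⁺ with 9 − 2 = 7 d electrons.
High-spin d⁷ fills as t2g^5 e_g^2 with CFSE 5(−0.4) + 2(+0.6) = -0.8Δ₀ = -233 kJ/mol.
Low-spin: t2g^6 e_g^1, orbital CFSE = -1.8Δ₀ = -524 kJ/mol; plus 1 excess pair × P = +221 kJ/mol; total -303 kJ/mol.
E(LS) − E(HS) = -303 − (-233) = -70 kJ/mol.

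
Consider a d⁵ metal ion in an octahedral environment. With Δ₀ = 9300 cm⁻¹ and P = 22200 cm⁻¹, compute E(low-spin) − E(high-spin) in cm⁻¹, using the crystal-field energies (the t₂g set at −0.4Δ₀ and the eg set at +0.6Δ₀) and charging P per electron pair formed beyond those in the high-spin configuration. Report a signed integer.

25800

High-spin d⁵ fills as t₂g³ eg² with CFSE 3(−0.4) + 2(+0.6) = 0.0Δ₀ = 0 cm⁻¹.
For low-spin the configuration is t₂g⁵ eg⁰: orbital energy -2.0 × 9300 = -18600 cm⁻¹, and 2 additional pairs relative to high-spin add 44400 cm⁻¹, giving 25800 cm⁻¹.
E(LS) − E(HS) = 25800 − (0) = 25800 cm⁻¹.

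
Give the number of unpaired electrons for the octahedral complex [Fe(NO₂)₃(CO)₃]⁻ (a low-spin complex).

Ligand charges: 3×(-1) from NO₂⁻ and 3×(+0) from CO sum to -3; with overall charge -1, Fe is +2.
Group 8 minus oxidation state +2 gives a d⁶ configuration for Fe²⁺.
Configuration: t₂g⁶ eg⁰, giving 0 unpaired electrons.

0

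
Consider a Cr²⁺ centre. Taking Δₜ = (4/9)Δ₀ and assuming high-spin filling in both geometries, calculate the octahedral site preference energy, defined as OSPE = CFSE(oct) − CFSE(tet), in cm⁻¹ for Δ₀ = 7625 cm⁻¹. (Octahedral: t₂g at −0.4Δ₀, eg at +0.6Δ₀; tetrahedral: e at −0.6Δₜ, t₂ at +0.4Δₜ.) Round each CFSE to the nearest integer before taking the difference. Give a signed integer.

-3219

Cr²⁺: group 6, so d-count = 6 − 2 = 4.
In an octahedral site d⁴ (HS) is t₂g³ eg¹, giving CFSE(oct) = -0.6Δ₀ = -4575 cm⁻¹.
Tetrahedral: e² t₂², CFSE = 2(−0.6) + 2(+0.4) = -0.4Δₜ = -0.4 × (4/9) × 7625 = -1356 cm⁻¹.
Subtracting, OSPE = -4575 − (-1356) = -3219 cm⁻¹.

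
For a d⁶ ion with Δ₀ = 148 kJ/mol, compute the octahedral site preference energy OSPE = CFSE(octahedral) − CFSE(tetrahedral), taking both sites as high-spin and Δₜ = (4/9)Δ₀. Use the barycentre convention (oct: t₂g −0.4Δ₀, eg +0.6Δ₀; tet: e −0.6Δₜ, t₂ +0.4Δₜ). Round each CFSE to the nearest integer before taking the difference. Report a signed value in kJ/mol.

In an octahedral site d⁶ (HS) is t2g^4 e_g^2, giving CFSE(oct) = -0.4Δ₀ = -59 kJ/mol.
In a tetrahedral site the filling is e^3 t2^3: CFSE(tet) = -0.6Δₜ = -0.6 × (4/9)(148) = -39 kJ/mol.
OSPE = CFSE(oct) − CFSE(tet) = -59 − (-39) = -20 kJ/mol.

-20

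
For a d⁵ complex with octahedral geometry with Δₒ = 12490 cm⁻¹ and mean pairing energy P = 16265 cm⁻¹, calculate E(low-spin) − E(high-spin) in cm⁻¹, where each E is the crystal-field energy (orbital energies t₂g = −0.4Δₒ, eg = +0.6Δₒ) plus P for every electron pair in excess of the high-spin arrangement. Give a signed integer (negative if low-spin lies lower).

7550

In the high-spin limit (t₂g³ eg²) the orbital term is 0.0Δₒ = 0 cm⁻¹, with no excess pairing.
For low-spin the configuration is t₂g⁵ eg⁰: orbital energy -2.0 × 12490 = -24980 cm⁻¹, and 2 additional pairs relative to high-spin add 32530 cm⁻¹, giving 7550 cm⁻¹.
The difference is 7550 − (0) = 7550 cm⁻¹, so high-spin lies lower.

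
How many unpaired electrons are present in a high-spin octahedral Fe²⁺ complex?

4

Fe is in group 8, so Fe²⁺ is d⁶ (8 − 2 = 6).
Configuration: t₂g⁴ eg², giving 4 unpaired electrons.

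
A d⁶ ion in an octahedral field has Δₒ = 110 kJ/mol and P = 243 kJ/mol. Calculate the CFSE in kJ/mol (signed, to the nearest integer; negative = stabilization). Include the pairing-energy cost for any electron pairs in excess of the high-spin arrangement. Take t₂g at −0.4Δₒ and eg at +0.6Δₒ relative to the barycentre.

With Δₒ < P the complex is high-spin.
That gives t₂g⁴ eg².
Orbital CFSE = -0.4Δₒ = -0.4 × 110 = -44 kJ/mol.
High-spin has no excess pairs, so no pairing correction applies.

-44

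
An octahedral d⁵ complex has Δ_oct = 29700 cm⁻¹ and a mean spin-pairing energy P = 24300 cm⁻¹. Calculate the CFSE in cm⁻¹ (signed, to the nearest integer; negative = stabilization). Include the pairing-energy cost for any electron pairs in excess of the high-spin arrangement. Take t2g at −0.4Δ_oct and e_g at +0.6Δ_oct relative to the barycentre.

-10800

Here Δ_oct > P (29700 > 24300), so the low-spin state is favoured.
Filling d⁵ accordingly: t2g^5 e_g^0.
Orbital CFSE = -2.0Δ_oct = -2.0 × 29700 = -59400 cm⁻¹.
Excess pairs vs high-spin: 2 − 0 = 2; pairing cost = +48600 cm⁻¹.
Net CFSE = -59400 + 48600 = -10800 cm⁻¹.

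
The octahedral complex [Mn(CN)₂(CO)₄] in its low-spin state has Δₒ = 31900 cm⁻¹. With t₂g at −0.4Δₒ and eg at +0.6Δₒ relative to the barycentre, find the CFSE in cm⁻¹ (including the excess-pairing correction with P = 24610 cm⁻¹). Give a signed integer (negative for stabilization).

-14580

Ligand charges: 2×(-1) from CN⁻ and 4×(+0) from CO sum to -2; with overall charge +0, Mn is +2.
Mn is in group 7, so Mn²⁺ is d⁵ (7 − 2 = 5).
Electron filling gives t₂g⁵ eg⁰.
Orbital CFSE = 5(-0.4) + 0(0.6) = -2.0Δₒ = -2.0 × 31900 = -63800 cm⁻¹.
Relative to high-spin t₂g³ eg² (0 paired), the low-spin configuration has 2 additional pairs, contributing +2 × 24610 = +49220 cm⁻¹.
Net CFSE = -63800 + 49220 = -14580 cm⁻¹.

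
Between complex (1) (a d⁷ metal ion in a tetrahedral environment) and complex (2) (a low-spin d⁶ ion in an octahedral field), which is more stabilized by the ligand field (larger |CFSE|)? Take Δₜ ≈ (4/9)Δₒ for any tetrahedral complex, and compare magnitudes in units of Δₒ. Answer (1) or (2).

(1): Tetrahedral splitting is small, so the complex is high-spin; e⁴ t₂³, CFSE = -1.2Δₜ ≈ -0.53Δₒ.
(2): t2g^6 e_g^0, CFSE = -2.4Δₒ.
So (2) has the larger |CFSE|.

(2)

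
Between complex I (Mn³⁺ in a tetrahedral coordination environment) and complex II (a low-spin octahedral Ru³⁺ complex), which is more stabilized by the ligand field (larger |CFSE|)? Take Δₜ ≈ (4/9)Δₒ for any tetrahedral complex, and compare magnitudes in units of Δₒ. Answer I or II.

I: Mn sits in group 7; removing 3 electrons leaves Mn³⁺ with 7 − 3 = 4 d electrons; Tetrahedral splitting is small, so the complex is high-spin; e² t₂², CFSE = -0.4Δₜ ≈ -0.18Δₒ.
II: Ru is in group 8, so Ru³⁺ is d⁵ (8 − 3 = 5); t2g^5 e_g^0, CFSE = -2.0Δₒ.
So II has the larger |CFSE|.

II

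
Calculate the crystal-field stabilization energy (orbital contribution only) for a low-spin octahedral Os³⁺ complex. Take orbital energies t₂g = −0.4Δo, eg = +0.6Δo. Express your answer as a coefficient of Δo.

-2.0 Δo

Group 8 minus oxidation state +3 gives a d⁵ configuration for Os³⁺.
Configuration: t₂g⁵ eg⁰.
CFSE = 5(-0.4Δo) + 0(0.6Δo) = -2.0Δo + 0.0Δo = -2.0Δo.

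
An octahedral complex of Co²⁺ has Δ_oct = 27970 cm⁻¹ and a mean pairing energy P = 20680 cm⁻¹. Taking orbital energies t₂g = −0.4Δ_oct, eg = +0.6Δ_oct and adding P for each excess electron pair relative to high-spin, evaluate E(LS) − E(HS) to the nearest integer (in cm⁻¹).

Co is in group 9, so Co²⁺ is d⁷ (9 − 2 = 7).
High-spin d⁷ fills as t₂g⁵ eg² with CFSE 5(−0.4) + 2(+0.6) = -0.8Δ_oct = -22376 cm⁻¹.
Low-spin t₂g⁶ eg¹ gives -1.8Δ_oct = -50346 cm⁻¹, but forming 1 extra pair costs 1P = 20680 cm⁻¹, so E(LS) = -50346 + 20680 = -29666 cm⁻¹.
E(LS) − E(HS) = -29666 − (-22376) = -7290 cm⁻¹.

-7290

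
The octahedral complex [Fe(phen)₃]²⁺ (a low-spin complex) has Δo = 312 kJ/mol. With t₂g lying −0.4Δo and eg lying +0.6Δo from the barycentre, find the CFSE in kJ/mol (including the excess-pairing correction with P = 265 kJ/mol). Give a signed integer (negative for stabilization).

-219

phen is neutral, so the +2 overall charge sits on Fe: oxidation state +2.
Fe²⁺: group 8, so d-count = 8 − 2 = 6.
Configuration: t₂g⁶ eg⁰.
CFSE(orbital) = 6×(-0.4Δo) + 0×(0.6Δo) = -2.4Δo; with Δo = 312 kJ/mol that is -749 kJ/mol.
Pairing penalty: 3 pairs vs 1 in the high-spin reference → 2 extra × P = 530 kJ/mol.
Combining: -749 + 530 = -219 kJ/mol.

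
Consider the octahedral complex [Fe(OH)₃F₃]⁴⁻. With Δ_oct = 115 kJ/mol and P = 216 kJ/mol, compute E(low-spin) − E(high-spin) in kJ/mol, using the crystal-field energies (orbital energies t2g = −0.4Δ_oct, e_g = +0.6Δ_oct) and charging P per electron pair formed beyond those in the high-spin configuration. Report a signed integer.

Ligand charges: 3×(-1) from OH⁻ and 3×(-1) from F⁻ sum to -6; with overall charge -4, Fe is +2.
Group 8 minus oxidation state +2 gives a d⁶ configuration for Fe²⁺.
High-spin: t2g^4 e_g^2, CFSE = -0.4Δ_oct = -46 kJ/mol.
For low-spin the configuration is t2g^6 e_g^0: orbital energy -2.4 × 115 = -276 kJ/mol, and 2 additional pairs relative to high-spin add 432 kJ/mol, giving 156 kJ/mol.
Thus E(LS) − E(HS) = 202 kJ/mol.

202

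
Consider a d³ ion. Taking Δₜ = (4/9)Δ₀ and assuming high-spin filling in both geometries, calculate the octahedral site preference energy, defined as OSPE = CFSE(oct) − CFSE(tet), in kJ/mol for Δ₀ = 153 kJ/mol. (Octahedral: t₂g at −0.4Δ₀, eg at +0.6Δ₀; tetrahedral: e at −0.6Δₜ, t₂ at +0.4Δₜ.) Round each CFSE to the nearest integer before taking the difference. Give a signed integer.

-130

Octahedral high-spin t2g^3 e_g^0: CFSE = -1.2 × 153 = -184 kJ/mol.
In a tetrahedral site the filling is e^2 t2^1: CFSE(tet) = -0.8Δₜ = -0.8 × (4/9)(153) = -54 kJ/mol.
OSPE = -184 − (-54) = -130 kJ/mol.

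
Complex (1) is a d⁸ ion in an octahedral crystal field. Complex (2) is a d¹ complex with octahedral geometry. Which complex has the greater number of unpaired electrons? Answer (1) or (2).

(1)

(1): t₂g⁶ eg² → 2 unpaired.
(2): For octahedral d¹ the high- and low-spin configurations coincide; t2g^1 e_g^0 → 1 unpaired.
So (1) has more unpaired electrons.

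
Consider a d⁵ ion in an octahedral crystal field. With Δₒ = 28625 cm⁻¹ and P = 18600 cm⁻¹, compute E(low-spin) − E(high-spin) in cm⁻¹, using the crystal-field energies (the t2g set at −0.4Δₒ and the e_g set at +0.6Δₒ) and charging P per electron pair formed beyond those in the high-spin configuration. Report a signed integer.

High-spin: t2g^3 e_g^2, CFSE = 0.0Δₒ = 0 cm⁻¹.
Low-spin t2g^5 e_g^0 gives -2.0Δₒ = -57250 cm⁻¹, but forming 2 extra pairs costs 2P = 37200 cm⁻¹, so E(LS) = -57250 + 37200 = -20050 cm⁻¹.
The difference is -20050 − (0) = -20050 cm⁻¹, so low-spin lies lower.

-20050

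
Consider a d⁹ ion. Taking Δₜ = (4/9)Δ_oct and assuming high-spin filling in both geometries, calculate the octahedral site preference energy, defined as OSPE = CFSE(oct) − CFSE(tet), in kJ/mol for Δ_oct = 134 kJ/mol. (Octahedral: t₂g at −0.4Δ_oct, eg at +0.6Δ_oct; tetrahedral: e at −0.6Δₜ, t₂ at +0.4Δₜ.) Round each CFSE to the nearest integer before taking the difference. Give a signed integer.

-56

Octahedral high-spin t₂g⁶ eg³: CFSE = -0.6 × 134 = -80 kJ/mol.
In a tetrahedral site the filling is e⁴ t₂⁵: CFSE(tet) = -0.4Δₜ = -0.4 × (4/9)(134) = -24 kJ/mol.
Subtracting, OSPE = -80 − (-24) = -56 kJ/mol.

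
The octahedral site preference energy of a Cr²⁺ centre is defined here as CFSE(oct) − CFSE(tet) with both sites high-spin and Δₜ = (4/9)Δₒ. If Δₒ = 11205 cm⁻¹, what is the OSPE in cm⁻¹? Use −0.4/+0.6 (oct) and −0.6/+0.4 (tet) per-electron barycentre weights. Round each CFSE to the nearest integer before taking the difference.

Cr sits in group 6; removing 2 electrons leaves Cr²⁺ with 6 − 2 = 4 d electrons.
In an octahedral site d⁴ (HS) is t₂g³ eg¹, giving CFSE(oct) = -0.6Δₒ = -6723 cm⁻¹.
Tetrahedral: e² t₂², CFSE = 2(−0.6) + 2(+0.4) = -0.4Δₜ = -0.4 × (4/9) × 11205 = -1992 cm⁻¹.
OSPE = CFSE(oct) − CFSE(tet) = -6723 − (-1992) = -4731 cm⁻¹.

-4731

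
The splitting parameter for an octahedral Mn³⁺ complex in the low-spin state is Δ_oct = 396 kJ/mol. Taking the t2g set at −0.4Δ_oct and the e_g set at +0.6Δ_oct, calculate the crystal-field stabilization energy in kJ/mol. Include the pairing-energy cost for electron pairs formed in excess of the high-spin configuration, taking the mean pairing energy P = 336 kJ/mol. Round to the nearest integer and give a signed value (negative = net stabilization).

Mn sits in group 7; removing 3 electrons leaves Mn³⁺ with 7 − 3 = 4 d electrons.
Configuration: t2g^4 e_g^0.
CFSE(orbital) = 4×(-0.4Δ_oct) + 0×(0.6Δ_oct) = -1.6Δ_oct; with Δ_oct = 396 kJ/mol that is -634 kJ/mol.
Pairing penalty: 1 pair vs 0 in the high-spin reference → 1 extra × P = 336 kJ/mol.
Overall CFSE = -634 + 336 = -298 kJ/mol.

-298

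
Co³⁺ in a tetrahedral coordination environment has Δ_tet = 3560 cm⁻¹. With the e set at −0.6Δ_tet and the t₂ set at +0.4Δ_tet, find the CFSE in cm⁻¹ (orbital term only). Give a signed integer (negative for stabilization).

-2136

Co sits in group 9; removing 3 electrons leaves Co³⁺ with 9 − 3 = 6 d electrons.
Tetrahedral fields are weak (Δₜ ≈ 4/9 Δₒ), so electrons fill high-spin.
Electron filling gives e³ t₂³.
The orbital stabilization is -0.6Δ_tet = -0.6 × 3560 = -2136 cm⁻¹.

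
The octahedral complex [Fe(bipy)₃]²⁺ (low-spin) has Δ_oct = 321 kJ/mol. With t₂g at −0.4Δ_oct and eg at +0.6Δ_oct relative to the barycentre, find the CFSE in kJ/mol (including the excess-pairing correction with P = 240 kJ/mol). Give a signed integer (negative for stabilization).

-290

bipy is neutral, so the +2 overall charge sits on Fe: oxidation state +2.
Fe is in group 8, so Fe²⁺ is d⁶ (8 − 2 = 6).
The d⁶ electrons fill as t₂g⁶ eg⁰.
Orbital CFSE = 6(-0.4) + 0(0.6) = -2.4Δ_oct = -2.4 × 321 = -770 kJ/mol.
Relative to high-spin t₂g⁴ eg² (1 paired), the low-spin configuration has 2 additional pairs, contributing +2 × 240 = +480 kJ/mol.
Combining: -770 + 480 = -290 kJ/mol.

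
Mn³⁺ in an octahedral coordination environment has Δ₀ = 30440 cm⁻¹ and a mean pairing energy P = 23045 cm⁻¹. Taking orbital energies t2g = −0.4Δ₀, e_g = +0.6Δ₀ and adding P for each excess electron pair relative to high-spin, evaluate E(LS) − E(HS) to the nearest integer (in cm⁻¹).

Mn sits in group 7; removing 3 electrons leaves Mn³⁺ with 7 − 3 = 4 d electrons.
High-spin: t2g^3 e_g^1, CFSE = -0.6Δ₀ = -18264 cm⁻¹.
Low-spin: t2g^4 e_g^0, orbital CFSE = -1.6Δ₀ = -48704 cm⁻¹; plus 1 excess pair × P = +23045 cm⁻¹; total -25659 cm⁻¹.
Thus E(LS) − E(HS) = -7395 cm⁻¹.

-7395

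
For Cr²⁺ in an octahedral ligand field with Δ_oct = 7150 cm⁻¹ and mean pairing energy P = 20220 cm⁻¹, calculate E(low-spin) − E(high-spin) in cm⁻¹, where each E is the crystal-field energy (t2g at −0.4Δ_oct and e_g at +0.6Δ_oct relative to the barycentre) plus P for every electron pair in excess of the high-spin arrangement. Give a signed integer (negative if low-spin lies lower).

Cr is in group 6, so Cr²⁺ is d⁴ (6 − 2 = 4).
In the high-spin limit (t2g^3 e_g^1) the orbital term is -0.6Δ_oct = -4290 cm⁻¹, with no excess pairing.
For low-spin the configuration is t2g^4 e_g^0: orbital energy -1.6 × 7150 = -11440 cm⁻¹, and 1 additional pair relative to high-spin adds 20220 cm⁻¹, giving 8780 cm⁻¹.
E(LS) − E(HS) = 8780 − (-4290) = 13070 cm⁻¹.

13070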